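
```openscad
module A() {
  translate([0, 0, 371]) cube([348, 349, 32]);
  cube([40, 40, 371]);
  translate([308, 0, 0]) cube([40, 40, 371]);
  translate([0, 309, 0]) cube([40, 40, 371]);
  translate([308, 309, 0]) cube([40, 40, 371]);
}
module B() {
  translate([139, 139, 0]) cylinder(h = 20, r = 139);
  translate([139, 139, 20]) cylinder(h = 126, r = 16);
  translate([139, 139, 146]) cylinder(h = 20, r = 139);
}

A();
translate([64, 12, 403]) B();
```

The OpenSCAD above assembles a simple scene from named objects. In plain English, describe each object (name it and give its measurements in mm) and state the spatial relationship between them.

A is a simple wooden stool: a rectangular seat 348 mm (x) by 349 mm (y), 32 mm thick, top face at z = 403 mm, on four square legs, each 40×40 mm in cross-section. The legs rest on z = 0, each flush with a corner of the seat.

B is a spool: two coaxial disc flanges of radius 139 mm and thickness 20 mm, joined by a core cylinder of radius 16 mm and height 126 mm. The lower flange rests on z = 0 and the three cylinders share a vertical axis.

The spool is on top of the stool.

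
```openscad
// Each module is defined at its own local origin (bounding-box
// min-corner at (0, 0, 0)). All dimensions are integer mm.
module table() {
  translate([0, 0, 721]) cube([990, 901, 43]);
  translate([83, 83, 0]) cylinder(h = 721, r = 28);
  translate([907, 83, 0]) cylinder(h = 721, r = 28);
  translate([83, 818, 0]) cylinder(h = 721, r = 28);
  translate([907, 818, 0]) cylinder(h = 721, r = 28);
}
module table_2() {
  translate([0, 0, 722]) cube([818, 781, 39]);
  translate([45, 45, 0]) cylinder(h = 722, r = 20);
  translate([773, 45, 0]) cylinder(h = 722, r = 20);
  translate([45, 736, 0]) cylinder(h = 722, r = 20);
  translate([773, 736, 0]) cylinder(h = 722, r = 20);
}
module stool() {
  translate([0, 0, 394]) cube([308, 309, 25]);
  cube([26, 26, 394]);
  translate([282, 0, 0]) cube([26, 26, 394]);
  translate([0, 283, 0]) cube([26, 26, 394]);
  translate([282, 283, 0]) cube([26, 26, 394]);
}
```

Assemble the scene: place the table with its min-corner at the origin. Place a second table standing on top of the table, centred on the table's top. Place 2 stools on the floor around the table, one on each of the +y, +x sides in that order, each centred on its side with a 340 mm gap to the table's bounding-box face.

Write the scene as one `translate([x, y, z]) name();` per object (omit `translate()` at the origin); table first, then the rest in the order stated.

table();
translate([86, 60, 764]) table_2();
translate([341, 1241, 0]) stool();
translate([1330, 296, 0]) stool();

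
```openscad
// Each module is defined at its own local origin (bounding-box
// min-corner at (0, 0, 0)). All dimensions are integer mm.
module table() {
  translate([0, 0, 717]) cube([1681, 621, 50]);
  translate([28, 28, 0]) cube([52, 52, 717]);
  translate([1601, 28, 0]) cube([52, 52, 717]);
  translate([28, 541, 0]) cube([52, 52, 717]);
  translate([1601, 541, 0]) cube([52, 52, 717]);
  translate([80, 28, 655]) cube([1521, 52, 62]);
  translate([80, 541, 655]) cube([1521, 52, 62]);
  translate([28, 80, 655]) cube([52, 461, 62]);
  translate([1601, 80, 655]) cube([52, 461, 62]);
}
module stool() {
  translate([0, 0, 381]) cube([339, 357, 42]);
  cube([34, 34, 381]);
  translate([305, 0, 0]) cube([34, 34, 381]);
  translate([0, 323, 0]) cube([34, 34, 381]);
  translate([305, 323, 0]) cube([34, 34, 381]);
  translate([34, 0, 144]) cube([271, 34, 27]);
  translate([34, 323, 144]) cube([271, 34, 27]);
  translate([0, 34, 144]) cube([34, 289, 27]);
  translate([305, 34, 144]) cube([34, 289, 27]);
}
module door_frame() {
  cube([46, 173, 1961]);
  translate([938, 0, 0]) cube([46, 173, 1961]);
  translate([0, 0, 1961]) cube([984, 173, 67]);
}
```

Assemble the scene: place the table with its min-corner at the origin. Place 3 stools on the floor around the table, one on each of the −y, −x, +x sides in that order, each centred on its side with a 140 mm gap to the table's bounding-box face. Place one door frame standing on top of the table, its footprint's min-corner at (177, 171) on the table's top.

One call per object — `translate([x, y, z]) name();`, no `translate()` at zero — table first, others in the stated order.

table();
translate([671, -497, 0]) stool();
translate([-479, 132, 0]) stool();
translate([1821, 132, 0]) stool();
translate([177, 171, 767]) door_frame();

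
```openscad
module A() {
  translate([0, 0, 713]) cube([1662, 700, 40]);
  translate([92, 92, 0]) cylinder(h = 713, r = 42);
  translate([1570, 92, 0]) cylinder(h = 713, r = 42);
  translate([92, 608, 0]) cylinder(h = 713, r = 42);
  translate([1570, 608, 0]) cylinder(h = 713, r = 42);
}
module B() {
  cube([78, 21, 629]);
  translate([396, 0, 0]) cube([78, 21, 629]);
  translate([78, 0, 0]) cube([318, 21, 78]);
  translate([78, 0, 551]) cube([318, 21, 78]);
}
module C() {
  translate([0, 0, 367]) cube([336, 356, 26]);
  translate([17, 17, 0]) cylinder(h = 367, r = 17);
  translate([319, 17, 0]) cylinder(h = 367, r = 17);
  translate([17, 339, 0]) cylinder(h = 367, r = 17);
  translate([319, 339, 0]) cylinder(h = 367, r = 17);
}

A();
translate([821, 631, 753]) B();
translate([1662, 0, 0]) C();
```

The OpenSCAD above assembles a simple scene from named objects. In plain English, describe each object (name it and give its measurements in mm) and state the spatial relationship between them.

A is a table with a 1662×700 mm rectangular top, 40 mm thick, top surface at z = 753 mm, supported by four round legs of 84 mm diameter, each leg's bounding box inset 50 mm from the nearest pair of top edges, running from the floor.

B is a picture frame with a 318×473 mm rectangular opening (x by z) and a uniform 78 mm border on every side. Frame depth is 21 mm along y. It is built from two vertical stiles running the full outside height and two horizontal rails spanning the gap between the stiles.

C is a four-legged stool. The seat is a 336×356×26 mm slab whose top surface is at z = 393 mm; four round legs, each 34 mm in diameter, run from the floor (z = 0) to the underside of the seat, each leg's axis is inset half a diameter from the nearest pair of seat edges (so the leg's bounding box is flush with the corner).

The picture frame is on top of the table. The stool is against the table's +x side, with their −y faces flush.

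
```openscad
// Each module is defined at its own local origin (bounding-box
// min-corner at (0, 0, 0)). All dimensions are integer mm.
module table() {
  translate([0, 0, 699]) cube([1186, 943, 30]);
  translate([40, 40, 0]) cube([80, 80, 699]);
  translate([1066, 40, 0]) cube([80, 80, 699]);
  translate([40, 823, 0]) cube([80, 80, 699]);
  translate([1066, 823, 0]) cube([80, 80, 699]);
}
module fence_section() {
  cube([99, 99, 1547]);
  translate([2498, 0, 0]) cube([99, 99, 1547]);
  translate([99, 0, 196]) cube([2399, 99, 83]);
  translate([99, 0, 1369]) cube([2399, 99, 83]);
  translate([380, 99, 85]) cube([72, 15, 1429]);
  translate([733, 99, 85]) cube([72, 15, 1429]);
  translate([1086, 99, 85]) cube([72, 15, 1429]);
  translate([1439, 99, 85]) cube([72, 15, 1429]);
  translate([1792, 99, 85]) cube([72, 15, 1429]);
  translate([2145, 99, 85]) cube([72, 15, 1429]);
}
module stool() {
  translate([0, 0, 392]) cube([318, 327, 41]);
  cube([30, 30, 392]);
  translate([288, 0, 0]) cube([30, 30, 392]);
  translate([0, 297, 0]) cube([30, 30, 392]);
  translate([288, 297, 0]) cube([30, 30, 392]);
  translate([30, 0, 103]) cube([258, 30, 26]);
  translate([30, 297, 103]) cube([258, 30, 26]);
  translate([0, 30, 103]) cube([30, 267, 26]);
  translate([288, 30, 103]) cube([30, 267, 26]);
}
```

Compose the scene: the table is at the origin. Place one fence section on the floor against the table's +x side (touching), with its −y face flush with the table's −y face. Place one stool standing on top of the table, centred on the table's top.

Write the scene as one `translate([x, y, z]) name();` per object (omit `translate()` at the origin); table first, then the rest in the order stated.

table();
translate([1186, 0, 0]) fence_section();
translate([434, 308, 729]) stool();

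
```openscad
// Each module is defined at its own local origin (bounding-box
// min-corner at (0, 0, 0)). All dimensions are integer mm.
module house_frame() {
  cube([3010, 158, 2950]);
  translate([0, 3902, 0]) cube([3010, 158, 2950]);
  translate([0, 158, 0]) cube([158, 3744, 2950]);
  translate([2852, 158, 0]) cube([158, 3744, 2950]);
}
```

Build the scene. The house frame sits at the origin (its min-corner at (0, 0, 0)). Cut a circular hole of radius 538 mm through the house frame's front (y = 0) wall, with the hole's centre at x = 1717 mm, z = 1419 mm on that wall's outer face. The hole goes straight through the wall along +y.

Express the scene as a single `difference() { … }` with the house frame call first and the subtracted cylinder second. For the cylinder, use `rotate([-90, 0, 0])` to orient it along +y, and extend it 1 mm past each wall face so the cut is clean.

difference() {
  house_frame();
  translate([1717, -1, 1419]) rotate([-90, 0, 0]) cylinder(h = 160, r = 538);
}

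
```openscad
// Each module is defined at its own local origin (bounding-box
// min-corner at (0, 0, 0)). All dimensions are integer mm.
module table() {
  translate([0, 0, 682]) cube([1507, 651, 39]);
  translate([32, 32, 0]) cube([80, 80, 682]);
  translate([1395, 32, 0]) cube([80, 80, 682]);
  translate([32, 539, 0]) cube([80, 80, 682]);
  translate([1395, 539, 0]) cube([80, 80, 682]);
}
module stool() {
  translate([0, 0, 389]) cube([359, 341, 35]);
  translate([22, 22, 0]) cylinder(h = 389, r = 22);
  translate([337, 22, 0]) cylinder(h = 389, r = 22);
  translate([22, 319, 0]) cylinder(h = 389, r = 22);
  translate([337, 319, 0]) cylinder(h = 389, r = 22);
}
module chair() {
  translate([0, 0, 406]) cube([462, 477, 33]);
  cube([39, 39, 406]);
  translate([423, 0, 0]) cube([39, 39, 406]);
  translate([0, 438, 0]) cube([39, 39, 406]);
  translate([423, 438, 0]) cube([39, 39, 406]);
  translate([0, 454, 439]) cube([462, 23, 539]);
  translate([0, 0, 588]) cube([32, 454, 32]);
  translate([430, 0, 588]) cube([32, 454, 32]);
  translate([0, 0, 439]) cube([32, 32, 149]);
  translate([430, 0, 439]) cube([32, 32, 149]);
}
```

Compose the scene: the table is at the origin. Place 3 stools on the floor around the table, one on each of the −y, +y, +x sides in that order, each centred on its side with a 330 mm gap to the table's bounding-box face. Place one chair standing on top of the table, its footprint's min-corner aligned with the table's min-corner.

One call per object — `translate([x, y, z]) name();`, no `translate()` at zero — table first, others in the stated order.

table();
translate([574, -671, 0]) stool();
translate([574, 981, 0]) stool();
translate([1837, 155, 0]) stool();
translate([0, 0, 721]) chair();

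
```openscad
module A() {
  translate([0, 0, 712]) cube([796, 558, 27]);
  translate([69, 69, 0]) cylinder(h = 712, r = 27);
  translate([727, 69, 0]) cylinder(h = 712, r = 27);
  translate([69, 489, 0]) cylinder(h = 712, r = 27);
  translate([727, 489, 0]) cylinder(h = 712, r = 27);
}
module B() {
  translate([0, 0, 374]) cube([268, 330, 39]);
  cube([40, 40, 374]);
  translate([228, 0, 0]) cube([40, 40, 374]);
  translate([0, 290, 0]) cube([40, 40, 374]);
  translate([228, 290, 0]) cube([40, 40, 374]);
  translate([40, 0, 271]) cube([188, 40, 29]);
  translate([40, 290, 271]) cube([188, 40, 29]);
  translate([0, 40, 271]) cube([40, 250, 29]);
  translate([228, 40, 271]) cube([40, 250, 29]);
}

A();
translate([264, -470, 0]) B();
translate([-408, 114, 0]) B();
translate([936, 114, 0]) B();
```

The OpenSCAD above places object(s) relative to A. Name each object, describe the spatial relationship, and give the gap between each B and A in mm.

A is a table. B is a stool. Three stools sit around the table at the −y, −x, +x sides. The gap between each stool and the table is 140 mm.

Each stool's nearest face is 140 mm from the table's bounding box.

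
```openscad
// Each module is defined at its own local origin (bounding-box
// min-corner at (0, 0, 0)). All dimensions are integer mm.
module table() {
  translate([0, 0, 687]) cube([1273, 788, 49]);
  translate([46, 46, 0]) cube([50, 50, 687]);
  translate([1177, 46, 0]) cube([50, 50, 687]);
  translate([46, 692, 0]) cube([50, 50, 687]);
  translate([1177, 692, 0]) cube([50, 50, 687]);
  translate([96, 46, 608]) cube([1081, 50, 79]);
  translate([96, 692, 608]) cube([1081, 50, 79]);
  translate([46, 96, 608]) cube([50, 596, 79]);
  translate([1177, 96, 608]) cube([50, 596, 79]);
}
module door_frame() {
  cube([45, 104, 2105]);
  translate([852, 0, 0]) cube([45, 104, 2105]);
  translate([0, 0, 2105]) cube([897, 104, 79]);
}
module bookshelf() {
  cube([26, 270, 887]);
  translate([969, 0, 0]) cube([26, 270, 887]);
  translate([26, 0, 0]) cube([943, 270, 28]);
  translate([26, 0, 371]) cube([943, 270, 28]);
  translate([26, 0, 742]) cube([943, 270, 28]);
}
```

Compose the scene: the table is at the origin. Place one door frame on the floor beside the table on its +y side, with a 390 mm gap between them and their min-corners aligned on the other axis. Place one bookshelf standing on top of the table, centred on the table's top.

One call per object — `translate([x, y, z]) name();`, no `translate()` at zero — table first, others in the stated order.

table();
translate([0, 1178, 0]) door_frame();
translate([139, 259, 736]) bookshelf();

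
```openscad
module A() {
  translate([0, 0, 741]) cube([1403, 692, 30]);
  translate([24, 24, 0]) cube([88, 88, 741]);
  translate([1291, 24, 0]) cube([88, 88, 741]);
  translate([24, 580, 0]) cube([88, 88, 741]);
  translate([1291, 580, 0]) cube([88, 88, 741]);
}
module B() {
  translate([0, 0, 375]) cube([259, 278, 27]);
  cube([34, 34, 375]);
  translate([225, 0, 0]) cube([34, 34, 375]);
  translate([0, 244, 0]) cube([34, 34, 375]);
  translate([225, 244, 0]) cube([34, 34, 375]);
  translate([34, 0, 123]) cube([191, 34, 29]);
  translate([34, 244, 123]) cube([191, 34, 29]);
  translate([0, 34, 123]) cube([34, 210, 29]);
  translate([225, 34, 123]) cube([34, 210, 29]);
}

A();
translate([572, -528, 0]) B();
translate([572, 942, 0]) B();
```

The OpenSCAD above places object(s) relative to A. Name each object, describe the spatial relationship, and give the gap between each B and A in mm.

A is a table. B is a stool. Two stools sit around the table at the −y, +y sides. The gap between each stool and the table is 250 mm.

Each stool's nearest face is 250 mm from the table's bounding box.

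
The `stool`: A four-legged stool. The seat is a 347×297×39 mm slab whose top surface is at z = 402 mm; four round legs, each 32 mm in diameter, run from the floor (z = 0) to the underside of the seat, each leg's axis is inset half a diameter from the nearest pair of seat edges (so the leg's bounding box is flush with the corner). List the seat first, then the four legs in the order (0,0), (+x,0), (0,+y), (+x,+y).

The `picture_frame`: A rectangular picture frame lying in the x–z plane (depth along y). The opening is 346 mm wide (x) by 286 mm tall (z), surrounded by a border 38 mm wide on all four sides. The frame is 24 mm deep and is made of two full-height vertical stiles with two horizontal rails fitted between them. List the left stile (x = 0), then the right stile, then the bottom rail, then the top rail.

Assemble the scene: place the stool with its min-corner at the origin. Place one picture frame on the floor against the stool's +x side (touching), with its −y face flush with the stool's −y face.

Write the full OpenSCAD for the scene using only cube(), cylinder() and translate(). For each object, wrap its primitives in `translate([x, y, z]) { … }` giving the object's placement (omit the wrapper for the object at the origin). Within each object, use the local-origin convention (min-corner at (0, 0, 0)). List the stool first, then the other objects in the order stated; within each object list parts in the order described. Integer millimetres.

translate([0, 0, 363]) cube([347, 297, 39]);
translate([16, 16, 0]) cylinder(h = 363, r = 16);
translate([331, 16, 0]) cylinder(h = 363, r = 16);
translate([16, 281, 0]) cylinder(h = 363, r = 16);
translate([331, 281, 0]) cylinder(h = 363, r = 16);
translate([347, 0, 0]) {
  cube([38, 24, 362]);
  translate([384, 0, 0]) cube([38, 24, 362]);
  translate([38, 0, 0]) cube([346, 24, 38]);
  translate([38, 0, 324]) cube([346, 24, 38]);
}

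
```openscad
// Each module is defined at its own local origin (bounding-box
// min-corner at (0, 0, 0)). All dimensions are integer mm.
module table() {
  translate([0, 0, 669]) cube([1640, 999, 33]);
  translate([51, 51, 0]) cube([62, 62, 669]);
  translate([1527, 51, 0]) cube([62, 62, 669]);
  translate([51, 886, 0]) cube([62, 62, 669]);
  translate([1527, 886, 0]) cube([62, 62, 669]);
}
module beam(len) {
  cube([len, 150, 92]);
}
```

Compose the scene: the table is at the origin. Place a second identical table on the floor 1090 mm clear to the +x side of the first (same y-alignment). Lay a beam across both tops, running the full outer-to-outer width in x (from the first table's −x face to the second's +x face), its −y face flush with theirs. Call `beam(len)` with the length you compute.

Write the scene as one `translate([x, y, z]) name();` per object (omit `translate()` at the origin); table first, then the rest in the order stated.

table();
translate([2730, 0, 0]) table();
translate([0, 0, 702]) beam(4370);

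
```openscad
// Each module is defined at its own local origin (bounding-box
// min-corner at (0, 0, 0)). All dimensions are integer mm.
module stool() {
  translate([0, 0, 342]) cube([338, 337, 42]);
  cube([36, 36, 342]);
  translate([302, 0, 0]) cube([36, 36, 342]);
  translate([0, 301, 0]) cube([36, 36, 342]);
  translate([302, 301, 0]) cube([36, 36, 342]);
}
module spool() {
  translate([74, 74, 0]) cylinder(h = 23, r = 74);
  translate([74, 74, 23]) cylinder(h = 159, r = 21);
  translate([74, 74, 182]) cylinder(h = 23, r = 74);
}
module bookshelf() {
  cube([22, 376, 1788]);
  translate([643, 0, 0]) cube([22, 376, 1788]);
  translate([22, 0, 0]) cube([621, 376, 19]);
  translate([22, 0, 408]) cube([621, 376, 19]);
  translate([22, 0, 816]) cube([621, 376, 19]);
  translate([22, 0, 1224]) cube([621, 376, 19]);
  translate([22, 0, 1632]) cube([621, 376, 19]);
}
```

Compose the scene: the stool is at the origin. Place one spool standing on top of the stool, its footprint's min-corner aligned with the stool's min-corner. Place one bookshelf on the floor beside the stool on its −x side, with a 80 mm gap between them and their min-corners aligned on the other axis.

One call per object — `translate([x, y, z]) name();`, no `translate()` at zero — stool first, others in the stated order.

stool();
translate([0, 0, 384]) spool();
translate([-745, 0, 0]) bookshelf();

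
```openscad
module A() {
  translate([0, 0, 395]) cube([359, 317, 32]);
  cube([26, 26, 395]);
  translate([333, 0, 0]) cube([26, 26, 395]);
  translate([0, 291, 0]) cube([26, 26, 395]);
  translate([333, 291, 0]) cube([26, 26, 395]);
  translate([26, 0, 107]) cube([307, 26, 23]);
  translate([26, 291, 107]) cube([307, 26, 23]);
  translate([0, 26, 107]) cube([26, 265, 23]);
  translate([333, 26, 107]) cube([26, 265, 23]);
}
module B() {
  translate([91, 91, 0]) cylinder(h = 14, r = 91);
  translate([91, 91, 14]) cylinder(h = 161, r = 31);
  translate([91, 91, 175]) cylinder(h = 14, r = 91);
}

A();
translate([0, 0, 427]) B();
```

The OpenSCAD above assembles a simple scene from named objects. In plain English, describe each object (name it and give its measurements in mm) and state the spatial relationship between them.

A is a simple wooden stool: a rectangular seat 359 mm (x) by 317 mm (y), 32 mm thick, top face at z = 427 mm, on four square legs, each 26×26 mm in cross-section. The legs rest on z = 0, each flush with a corner of the seat. Four stretchers, 26 mm wide and 23 mm tall, connect adjacent legs with their undersides at z = 107 mm, each running between the inner faces of the legs it joins and aligned with the legs' outer faces on the other axis.

B is a spool: two coaxial disc flanges of radius 91 mm and thickness 14 mm, joined by a core cylinder of radius 31 mm and height 161 mm. The lower flange rests on z = 0 and the three cylinders share a vertical axis.

The spool is on top of the stool.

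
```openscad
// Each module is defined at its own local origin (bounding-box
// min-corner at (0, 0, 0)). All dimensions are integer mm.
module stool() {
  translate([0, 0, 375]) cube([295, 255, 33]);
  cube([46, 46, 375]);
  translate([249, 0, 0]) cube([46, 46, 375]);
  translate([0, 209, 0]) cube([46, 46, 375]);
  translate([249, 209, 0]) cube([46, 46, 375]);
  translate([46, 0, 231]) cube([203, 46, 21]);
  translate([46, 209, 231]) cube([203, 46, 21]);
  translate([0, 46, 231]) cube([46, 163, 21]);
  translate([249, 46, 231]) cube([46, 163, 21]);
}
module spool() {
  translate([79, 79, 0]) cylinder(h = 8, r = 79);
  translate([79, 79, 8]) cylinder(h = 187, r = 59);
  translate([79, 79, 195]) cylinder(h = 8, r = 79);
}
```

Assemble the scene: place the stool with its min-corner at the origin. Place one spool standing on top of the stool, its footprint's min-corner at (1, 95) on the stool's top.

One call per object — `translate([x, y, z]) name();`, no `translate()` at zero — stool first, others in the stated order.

stool();
translate([1, 95, 408]) spool();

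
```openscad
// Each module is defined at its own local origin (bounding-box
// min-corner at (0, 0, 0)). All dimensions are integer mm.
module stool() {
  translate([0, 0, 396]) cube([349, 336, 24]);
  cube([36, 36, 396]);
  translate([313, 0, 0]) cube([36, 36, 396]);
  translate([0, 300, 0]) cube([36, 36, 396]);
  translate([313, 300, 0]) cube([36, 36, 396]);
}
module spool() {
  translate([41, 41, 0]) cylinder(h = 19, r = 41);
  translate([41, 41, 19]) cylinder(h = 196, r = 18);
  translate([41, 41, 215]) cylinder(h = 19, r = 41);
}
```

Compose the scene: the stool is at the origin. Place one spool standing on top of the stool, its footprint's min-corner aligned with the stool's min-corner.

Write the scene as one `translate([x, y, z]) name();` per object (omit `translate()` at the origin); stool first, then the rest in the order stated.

stool();
translate([0, 0, 420]) spool();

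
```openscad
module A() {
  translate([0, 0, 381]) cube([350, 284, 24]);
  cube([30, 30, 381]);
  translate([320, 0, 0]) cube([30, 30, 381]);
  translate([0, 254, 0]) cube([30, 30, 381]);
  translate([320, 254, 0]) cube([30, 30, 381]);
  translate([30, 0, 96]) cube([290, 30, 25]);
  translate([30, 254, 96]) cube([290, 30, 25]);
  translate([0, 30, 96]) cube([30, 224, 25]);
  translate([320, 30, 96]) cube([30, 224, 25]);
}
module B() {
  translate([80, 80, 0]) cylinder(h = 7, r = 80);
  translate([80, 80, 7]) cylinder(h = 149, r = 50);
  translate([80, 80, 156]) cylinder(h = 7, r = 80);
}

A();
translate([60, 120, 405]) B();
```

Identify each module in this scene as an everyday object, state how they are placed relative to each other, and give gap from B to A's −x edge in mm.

The spool's min-x is at 60; the stool's min-x is 0; gap = 60 mm.

A is a stool. B is a spool. The spool is on top of the stool. The gap from the spool to the stool's −x edge is 60 mm.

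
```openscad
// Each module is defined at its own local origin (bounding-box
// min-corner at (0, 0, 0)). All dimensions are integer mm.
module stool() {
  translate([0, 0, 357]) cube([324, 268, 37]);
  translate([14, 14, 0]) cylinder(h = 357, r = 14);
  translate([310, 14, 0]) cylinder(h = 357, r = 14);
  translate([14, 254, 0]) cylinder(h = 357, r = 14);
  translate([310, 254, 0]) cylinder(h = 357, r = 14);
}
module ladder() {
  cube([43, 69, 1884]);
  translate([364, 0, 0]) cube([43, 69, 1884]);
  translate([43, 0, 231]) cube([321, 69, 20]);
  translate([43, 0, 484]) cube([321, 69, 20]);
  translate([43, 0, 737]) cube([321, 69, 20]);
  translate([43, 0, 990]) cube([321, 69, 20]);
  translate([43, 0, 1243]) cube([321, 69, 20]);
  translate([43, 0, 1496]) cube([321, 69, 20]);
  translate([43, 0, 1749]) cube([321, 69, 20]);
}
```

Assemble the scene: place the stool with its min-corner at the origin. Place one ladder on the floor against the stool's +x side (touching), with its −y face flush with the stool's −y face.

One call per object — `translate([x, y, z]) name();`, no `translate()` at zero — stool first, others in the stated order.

stool();
translate([324, 0, 0]) ladder();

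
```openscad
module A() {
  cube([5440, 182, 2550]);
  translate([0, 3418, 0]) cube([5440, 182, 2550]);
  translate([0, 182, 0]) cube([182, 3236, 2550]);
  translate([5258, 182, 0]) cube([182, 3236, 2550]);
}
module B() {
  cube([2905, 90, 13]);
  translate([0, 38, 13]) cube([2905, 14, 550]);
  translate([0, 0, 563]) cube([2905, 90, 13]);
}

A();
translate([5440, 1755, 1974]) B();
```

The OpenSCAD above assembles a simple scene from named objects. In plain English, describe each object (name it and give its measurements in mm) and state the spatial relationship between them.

A is the wall frame of a small rectangular building: four walls, each 2550 mm tall and 182 mm thick, enclosing a footprint 5440 mm (x) by 3600 mm (y) outside-to-outside, with no floor or roof. The front and back walls (the −y and +y sides) span the full width; the two side walls fit between them.

B is an I-beam lying along x, 2905 mm long. Overall section height 576 mm. Two flanges 90 mm wide (y) and 13 mm thick, one on the floor and one at the top; a web 14 mm thick runs between them, centred on the flange width.

The I-beam is beside the house frame with their tops flush at z = 2550.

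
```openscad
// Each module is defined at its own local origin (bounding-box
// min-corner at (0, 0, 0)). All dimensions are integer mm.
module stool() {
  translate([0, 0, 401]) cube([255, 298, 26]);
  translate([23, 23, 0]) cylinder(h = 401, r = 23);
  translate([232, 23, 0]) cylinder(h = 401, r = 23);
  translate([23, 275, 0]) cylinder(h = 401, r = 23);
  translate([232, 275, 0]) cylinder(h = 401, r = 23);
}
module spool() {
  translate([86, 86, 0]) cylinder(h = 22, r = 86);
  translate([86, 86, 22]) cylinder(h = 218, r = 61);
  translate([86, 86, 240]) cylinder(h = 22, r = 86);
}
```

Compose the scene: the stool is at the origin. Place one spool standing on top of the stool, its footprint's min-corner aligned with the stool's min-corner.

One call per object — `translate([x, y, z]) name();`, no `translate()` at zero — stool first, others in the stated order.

stool();
translate([0, 0, 427]) spool();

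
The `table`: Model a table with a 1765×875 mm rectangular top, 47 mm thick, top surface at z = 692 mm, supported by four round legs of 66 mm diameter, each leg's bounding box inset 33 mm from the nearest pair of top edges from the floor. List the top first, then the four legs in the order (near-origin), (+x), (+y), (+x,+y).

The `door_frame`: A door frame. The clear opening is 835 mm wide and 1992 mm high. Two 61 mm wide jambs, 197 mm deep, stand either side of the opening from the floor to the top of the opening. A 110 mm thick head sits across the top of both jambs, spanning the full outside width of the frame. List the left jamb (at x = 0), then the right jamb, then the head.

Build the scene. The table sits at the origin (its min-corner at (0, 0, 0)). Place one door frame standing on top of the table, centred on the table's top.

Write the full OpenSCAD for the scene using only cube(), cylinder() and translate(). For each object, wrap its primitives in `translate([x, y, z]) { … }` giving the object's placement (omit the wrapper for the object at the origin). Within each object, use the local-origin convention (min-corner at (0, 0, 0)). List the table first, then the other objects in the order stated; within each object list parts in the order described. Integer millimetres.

translate([0, 0, 645]) cube([1765, 875, 47]);
translate([66, 66, 0]) cylinder(h = 645, r = 33);
translate([1699, 66, 0]) cylinder(h = 645, r = 33);
translate([66, 809, 0]) cylinder(h = 645, r = 33);
translate([1699, 809, 0]) cylinder(h = 645, r = 33);
translate([404, 339, 692]) {
  cube([61, 197, 1992]);
  translate([896, 0, 0]) cube([61, 197, 1992]);
  translate([0, 0, 1992]) cube([957, 197, 110]);
}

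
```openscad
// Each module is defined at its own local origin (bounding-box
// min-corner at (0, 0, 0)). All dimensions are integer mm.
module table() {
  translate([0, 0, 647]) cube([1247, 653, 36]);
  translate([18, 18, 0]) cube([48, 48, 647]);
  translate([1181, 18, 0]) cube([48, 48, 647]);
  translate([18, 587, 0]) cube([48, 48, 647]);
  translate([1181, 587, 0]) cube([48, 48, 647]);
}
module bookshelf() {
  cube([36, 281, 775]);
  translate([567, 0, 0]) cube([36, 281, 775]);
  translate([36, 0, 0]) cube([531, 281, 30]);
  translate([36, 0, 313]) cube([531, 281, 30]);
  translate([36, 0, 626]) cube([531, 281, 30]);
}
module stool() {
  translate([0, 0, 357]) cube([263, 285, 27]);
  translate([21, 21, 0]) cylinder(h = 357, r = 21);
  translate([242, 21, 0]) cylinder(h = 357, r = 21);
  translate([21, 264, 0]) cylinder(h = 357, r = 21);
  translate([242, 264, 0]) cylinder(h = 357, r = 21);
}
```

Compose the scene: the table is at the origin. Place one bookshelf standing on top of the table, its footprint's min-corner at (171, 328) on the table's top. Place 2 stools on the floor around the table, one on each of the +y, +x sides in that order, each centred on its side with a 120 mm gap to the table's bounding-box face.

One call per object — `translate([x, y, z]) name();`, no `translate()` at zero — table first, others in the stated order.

table();
translate([171, 328, 683]) bookshelf();
translate([492, 773, 0]) stool();
translate([1367, 184, 0]) stool();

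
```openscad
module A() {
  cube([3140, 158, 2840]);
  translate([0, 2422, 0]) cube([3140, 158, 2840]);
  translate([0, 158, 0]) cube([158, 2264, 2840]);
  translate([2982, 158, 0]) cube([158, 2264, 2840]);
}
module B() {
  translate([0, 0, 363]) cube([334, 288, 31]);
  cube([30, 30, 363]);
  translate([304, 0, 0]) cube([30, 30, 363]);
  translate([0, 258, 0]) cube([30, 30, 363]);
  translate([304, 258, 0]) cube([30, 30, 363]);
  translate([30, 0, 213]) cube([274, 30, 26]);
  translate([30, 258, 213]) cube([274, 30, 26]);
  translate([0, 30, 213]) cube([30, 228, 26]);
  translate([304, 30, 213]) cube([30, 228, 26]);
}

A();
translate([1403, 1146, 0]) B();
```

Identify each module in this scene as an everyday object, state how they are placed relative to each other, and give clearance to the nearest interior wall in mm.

Clearances: x = 1245, y = 988; minimum 988 mm.

A is a house frame. B is a stool. The stool sits inside the house frame, centred. The clearance to the nearest interior wall is 988 mm.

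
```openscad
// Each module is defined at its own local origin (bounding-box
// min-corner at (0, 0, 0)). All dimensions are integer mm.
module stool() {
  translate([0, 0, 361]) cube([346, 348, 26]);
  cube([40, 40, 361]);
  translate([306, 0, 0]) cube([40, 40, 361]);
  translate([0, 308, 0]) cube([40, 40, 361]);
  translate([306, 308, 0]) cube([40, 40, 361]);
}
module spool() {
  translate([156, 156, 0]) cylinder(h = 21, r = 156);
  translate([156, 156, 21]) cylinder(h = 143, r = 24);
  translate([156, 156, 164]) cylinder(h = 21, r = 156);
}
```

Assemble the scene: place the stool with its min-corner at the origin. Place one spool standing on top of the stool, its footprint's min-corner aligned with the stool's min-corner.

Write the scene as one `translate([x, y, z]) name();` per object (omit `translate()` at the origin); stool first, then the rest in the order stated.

stool();
translate([0, 0, 387]) spool();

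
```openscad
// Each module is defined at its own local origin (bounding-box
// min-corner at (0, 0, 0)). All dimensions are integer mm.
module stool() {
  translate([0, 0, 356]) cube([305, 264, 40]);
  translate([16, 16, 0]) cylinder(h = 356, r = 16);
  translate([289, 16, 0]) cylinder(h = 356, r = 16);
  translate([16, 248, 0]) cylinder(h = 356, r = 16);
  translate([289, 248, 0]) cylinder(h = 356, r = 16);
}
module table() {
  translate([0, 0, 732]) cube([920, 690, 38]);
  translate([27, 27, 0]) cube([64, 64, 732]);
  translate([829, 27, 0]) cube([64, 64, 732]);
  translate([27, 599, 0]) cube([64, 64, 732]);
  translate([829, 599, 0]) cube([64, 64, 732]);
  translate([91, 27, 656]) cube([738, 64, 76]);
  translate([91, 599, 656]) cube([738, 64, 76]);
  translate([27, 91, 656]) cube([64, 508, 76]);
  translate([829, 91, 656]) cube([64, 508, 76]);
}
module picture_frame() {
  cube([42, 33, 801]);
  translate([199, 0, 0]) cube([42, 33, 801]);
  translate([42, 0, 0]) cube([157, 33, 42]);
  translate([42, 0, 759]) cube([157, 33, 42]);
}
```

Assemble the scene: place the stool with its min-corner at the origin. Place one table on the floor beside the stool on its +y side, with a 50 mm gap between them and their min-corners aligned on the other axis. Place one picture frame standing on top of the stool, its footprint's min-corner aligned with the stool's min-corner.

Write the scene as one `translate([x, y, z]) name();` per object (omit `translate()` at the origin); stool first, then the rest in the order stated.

stool();
translate([0, 314, 0]) table();
translate([0, 0, 396]) picture_frame();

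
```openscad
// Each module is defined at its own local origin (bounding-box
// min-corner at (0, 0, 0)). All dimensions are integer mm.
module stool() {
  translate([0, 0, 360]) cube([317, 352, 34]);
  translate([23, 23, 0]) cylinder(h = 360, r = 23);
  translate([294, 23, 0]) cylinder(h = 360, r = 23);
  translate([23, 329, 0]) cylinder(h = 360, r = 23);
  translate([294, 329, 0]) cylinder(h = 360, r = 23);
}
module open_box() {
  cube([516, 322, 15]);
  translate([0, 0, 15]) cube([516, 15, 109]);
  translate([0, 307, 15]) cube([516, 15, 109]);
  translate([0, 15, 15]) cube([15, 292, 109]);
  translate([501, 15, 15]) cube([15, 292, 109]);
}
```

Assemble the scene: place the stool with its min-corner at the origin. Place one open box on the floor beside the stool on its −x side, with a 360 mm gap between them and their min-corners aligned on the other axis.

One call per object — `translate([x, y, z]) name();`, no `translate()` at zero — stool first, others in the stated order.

stool();
translate([-876, 0, 0]) open_box();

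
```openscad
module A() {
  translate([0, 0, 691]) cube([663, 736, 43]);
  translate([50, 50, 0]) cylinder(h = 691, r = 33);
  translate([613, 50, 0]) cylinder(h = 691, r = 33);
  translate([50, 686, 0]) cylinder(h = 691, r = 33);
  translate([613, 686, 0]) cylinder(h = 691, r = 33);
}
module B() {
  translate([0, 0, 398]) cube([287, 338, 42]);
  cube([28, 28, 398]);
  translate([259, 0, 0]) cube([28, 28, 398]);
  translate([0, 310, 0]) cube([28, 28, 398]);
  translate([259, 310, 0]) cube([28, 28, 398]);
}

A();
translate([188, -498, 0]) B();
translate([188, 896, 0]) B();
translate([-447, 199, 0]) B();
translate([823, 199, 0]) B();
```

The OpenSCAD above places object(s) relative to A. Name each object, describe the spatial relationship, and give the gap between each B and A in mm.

Each stool's nearest face is 160 mm from the table's bounding box.

A is a table. B is a stool. Four stools sit around the table at the −y, +y, −x, +x sides. The gap between each stool and the table is 160 mm.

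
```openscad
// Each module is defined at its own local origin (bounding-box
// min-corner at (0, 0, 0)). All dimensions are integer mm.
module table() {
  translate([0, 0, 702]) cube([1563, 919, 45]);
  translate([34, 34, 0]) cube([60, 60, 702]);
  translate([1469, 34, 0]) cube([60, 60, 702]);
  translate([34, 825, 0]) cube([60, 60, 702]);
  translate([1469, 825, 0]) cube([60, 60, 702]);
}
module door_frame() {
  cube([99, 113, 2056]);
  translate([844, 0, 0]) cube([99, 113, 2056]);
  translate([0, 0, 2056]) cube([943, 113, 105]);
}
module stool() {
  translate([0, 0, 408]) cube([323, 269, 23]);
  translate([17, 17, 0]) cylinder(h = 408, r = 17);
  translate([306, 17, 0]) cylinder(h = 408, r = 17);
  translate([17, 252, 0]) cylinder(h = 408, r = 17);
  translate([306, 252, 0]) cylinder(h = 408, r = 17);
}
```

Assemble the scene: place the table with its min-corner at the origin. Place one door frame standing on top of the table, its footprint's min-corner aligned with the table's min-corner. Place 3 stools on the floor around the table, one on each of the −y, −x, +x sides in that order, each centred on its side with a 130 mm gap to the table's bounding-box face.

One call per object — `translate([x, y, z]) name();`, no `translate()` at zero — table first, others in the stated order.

table();
translate([0, 0, 747]) door_frame();
translate([620, -399, 0]) stool();
translate([-453, 325, 0]) stool();
translate([1693, 325, 0]) stool();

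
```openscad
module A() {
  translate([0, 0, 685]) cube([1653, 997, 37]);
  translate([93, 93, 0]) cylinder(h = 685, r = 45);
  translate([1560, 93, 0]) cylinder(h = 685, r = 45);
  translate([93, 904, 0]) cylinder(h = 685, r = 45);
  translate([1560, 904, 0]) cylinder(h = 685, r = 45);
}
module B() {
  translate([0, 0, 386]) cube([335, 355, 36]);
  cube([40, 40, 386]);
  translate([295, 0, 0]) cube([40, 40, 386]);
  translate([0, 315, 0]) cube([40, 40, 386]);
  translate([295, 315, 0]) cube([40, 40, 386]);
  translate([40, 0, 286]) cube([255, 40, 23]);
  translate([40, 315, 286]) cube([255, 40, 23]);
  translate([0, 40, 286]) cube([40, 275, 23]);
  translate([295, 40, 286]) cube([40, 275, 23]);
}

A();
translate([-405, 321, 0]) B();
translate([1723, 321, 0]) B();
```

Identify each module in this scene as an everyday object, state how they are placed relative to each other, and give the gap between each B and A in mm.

Each stool's nearest face is 70 mm from the table's bounding box.

A is a table. B is a stool. Two stools sit around the table at the −x, +x sides. The gap between each stool and the table is 70 mm.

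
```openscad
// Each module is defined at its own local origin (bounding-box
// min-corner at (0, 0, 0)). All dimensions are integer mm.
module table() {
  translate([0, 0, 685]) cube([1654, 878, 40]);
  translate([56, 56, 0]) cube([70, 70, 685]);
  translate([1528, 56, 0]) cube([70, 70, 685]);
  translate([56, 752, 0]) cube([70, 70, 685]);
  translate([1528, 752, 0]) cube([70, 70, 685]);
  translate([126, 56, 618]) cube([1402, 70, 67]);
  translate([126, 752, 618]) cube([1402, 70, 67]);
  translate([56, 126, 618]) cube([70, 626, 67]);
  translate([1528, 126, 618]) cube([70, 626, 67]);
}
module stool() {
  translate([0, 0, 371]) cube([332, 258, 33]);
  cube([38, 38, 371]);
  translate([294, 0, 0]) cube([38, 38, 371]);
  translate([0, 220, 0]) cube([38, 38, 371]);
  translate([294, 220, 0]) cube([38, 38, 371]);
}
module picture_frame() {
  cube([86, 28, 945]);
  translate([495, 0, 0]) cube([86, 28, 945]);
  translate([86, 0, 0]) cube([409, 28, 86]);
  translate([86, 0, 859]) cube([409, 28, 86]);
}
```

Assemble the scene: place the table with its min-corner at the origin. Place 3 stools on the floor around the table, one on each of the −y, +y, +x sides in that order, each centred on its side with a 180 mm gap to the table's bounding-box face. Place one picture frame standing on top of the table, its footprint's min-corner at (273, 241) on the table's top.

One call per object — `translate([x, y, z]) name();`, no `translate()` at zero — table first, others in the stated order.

table();
translate([661, -438, 0]) stool();
translate([661, 1058, 0]) stool();
translate([1834, 310, 0]) stool();
translate([273, 241, 725]) picture_frame();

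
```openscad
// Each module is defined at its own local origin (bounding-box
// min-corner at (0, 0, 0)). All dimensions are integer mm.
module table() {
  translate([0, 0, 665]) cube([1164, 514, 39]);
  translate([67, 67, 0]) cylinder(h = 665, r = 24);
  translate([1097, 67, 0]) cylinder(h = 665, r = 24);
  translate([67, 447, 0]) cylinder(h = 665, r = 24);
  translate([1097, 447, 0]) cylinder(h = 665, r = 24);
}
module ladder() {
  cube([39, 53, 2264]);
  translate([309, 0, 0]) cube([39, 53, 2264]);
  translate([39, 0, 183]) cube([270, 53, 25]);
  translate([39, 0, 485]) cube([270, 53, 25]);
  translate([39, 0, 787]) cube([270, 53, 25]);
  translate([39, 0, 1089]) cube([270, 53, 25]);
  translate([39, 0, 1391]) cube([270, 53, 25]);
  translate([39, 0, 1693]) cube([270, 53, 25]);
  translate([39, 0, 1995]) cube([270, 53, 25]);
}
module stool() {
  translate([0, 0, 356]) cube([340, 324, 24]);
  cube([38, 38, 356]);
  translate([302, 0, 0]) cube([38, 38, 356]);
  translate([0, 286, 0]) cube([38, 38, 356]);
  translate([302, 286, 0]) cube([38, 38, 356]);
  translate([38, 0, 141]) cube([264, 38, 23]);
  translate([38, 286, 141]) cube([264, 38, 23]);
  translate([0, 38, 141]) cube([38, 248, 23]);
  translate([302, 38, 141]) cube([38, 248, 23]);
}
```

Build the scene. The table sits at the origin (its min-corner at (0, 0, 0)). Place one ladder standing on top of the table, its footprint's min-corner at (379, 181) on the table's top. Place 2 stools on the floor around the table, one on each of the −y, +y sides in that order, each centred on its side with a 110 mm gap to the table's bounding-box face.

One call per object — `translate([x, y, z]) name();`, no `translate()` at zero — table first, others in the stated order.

table();
translate([379, 181, 704]) ladder();
translate([412, -434, 0]) stool();
translate([412, 624, 0]) stool();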